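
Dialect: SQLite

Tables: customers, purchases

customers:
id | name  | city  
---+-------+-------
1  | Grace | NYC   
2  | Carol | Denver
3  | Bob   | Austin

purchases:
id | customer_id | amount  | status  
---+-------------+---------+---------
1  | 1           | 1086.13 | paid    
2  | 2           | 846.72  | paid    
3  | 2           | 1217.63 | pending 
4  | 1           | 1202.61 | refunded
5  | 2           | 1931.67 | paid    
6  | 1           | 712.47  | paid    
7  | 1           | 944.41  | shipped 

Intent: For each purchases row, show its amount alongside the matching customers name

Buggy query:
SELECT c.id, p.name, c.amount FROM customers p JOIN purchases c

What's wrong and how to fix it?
Bug: Missing join condition: each purchases row is matched to all customers rows instead of just its own

Fix: Add ON c.customer_id = p.id to the JOIN

Corrected query:
SELECT c.id, p.name, c.amount FROM customers p JOIN purchases c ON c.customer_id = p.id

Result:
id | name  | amount 
---+-------+--------
1  | Grace | 1086.13
2  | Carol | 846.72 
3  | Carol | 1217.63
4  | Grace | 1202.61
5  | Carol | 1931.67
6  | Grace | 712.47 
7  | Grace | 944.41 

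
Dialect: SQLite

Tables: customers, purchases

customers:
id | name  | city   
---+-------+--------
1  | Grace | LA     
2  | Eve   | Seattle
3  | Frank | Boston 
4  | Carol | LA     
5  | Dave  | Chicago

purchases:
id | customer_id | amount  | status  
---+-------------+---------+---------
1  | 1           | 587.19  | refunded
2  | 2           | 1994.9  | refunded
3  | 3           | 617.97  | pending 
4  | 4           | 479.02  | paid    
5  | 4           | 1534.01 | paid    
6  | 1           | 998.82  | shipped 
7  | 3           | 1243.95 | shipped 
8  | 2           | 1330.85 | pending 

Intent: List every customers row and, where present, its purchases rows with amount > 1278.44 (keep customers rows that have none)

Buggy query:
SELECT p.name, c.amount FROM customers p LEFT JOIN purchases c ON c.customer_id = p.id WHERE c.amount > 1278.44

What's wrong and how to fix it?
Bug: A WHERE condition on the right-hand table after LEFT JOIN drops unmatched parents

Fix: Put 'c.amount > 1278.44' in the JOIN's ON clause instead of WHERE

Corrected query:
SELECT p.name, c.amount FROM customers p LEFT JOIN purchases c ON c.customer_id = p.id AND c.amount > 1278.44

Result:
name  | amount 
------+--------
Grace | NULL   
Eve   | 1330.85
Eve   | 1994.9 
Frank | NULL   
Carol | 1534.01
Dave  | NULL   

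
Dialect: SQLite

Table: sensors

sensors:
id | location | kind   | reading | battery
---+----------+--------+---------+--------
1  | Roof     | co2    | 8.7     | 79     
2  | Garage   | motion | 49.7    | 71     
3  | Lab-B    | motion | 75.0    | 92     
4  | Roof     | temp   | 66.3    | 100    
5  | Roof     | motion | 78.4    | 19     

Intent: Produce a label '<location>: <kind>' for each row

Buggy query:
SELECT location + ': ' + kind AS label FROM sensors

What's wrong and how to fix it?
Bug: '+' is numeric addition; on text columns SQLite converts them to 0 instead of concatenating

Fix: Use the || operator for string concatenation

Corrected query:
SELECT location || ': ' || kind AS label FROM sensors

Result:
label         
--------------
Roof: co2     
Garage: motion
Lab-B: motion 
Roof: temp    
Roof: motion  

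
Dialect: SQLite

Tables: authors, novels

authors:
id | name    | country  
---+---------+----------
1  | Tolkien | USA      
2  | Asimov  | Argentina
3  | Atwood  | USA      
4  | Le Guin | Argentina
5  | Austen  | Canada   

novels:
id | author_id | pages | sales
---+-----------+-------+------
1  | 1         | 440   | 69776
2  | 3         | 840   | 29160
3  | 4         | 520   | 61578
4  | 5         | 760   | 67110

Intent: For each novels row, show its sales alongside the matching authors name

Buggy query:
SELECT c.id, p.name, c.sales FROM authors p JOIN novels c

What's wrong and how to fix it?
Bug: Missing join condition: each novels row is matched to all authors rows instead of just its own

Fix: Add ON c.author_id = p.id to the JOIN

Corrected query:
SELECT c.id, p.name, c.sales FROM authors p JOIN novels c ON c.author_id = p.id

Result:
id | name    | sales
---+---------+------
1  | Tolkien | 69776
2  | Atwood  | 29160
3  | Le Guin | 61578
4  | Austen  | 67110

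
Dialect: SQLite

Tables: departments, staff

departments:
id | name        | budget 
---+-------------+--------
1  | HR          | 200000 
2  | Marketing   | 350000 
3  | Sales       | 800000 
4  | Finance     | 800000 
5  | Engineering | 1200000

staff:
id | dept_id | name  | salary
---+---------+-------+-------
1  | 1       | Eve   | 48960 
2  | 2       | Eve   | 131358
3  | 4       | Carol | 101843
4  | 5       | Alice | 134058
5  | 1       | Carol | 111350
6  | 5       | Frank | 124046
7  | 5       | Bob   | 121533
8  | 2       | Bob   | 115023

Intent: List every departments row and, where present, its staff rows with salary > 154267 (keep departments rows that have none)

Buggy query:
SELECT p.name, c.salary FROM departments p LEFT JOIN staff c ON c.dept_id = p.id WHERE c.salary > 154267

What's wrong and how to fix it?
Bug: Filtering c.salary in WHERE discards the NULL rows produced by LEFT JOIN, turning it into an inner join

Fix: Put 'c.salary > 154267' in the JOIN's ON clause instead of WHERE

Corrected query:
SELECT p.name, c.salary FROM departments p LEFT JOIN staff c ON c.dept_id = p.id AND c.salary > 154267

Result:
name        | salary
------------+-------
HR          | NULL  
Marketing   | NULL  
Sales       | NULL  
Finance     | NULL  
Engineering | NULL  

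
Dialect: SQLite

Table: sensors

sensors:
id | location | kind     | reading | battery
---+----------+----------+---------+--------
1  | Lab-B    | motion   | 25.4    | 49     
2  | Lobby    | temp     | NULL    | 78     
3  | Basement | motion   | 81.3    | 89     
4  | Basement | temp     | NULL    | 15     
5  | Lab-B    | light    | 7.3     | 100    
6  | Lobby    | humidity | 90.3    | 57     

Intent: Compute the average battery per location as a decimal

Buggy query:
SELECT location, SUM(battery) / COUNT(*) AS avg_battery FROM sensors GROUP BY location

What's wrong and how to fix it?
Bug: SUM(battery) and COUNT(*) are both integers; the division truncates the fractional part

Fix: Cast one side to REAL so the division keeps the fractional part

Corrected query:
SELECT location, SUM(battery) * 1.0 / COUNT(*) AS avg_battery FROM sensors GROUP BY location

Result:
location | avg_battery
---------+------------
Basement | 52         
Lab-B    | 74.5       
Lobby    | 67.5       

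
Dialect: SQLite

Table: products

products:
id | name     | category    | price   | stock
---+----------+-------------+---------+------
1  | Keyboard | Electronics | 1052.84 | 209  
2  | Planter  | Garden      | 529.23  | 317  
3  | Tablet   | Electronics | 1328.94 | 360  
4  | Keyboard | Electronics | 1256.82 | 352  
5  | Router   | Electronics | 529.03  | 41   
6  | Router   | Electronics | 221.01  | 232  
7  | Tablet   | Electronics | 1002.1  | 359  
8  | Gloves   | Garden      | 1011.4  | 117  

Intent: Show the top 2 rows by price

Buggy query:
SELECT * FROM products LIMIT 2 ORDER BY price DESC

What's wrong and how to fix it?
Bug: ORDER BY cannot follow LIMIT; LIMIT is the final clause

Fix: Swap the clauses: ORDER BY first, then LIMIT

Corrected query:
SELECT * FROM products ORDER BY price DESC LIMIT 2

Result:
id | name     | category    | price   | stock
---+----------+-------------+---------+------
3  | Tablet   | Electronics | 1328.94 | 360  
4  | Keyboard | Electronics | 1256.82 | 352  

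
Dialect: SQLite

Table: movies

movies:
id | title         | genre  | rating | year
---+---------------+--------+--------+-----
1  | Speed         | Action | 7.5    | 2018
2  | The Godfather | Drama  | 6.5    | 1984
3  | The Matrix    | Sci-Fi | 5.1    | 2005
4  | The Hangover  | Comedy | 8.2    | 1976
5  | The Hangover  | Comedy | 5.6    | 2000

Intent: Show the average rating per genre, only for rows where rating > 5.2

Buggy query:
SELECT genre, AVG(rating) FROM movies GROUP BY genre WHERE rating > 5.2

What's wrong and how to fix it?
Bug: WHERE cannot follow GROUP BY

Fix: Move the WHERE clause before GROUP BY

Corrected query:
SELECT genre, AVG(rating) FROM movies WHERE rating > 5.2 GROUP BY genre

Result:
genre  | AVG(rating)
-------+------------
Action | 7.5        
Comedy | 6.9        
Drama  | 6.5        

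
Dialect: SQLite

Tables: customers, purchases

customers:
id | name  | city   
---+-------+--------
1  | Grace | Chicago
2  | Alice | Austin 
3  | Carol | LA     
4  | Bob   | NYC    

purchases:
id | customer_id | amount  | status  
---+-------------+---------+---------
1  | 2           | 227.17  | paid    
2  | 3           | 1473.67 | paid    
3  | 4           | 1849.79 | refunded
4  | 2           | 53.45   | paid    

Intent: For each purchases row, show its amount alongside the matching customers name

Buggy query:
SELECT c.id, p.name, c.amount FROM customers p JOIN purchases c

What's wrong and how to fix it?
Bug: Missing join condition: each purchases row is matched to all customers rows instead of just its own

Fix: Specify the join condition linking the foreign key to the parent id

Corrected query:
SELECT c.id, p.name, c.amount FROM customers p JOIN purchases c ON c.customer_id = p.id

Result:
id | name  | amount 
---+-------+--------
1  | Alice | 227.17 
2  | Carol | 1473.67
3  | Bob   | 1849.79
4  | Alice | 53.45  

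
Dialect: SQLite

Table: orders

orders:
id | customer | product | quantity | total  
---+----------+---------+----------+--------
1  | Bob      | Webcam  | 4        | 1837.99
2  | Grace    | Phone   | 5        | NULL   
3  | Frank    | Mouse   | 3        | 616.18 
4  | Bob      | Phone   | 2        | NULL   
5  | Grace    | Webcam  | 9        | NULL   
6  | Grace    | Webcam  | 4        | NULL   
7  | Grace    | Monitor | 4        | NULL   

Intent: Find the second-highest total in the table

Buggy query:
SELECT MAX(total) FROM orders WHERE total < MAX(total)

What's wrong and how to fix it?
Bug: MAX(total) on the right of the comparison is an aggregate-in-WHERE error

Fix: Compute the overall MAX in a subquery, then take MAX of rows below it

Corrected query:
SELECT MAX(total) FROM orders WHERE total < (SELECT MAX(total) FROM orders)

Result:
MAX(total)
----------
616.18    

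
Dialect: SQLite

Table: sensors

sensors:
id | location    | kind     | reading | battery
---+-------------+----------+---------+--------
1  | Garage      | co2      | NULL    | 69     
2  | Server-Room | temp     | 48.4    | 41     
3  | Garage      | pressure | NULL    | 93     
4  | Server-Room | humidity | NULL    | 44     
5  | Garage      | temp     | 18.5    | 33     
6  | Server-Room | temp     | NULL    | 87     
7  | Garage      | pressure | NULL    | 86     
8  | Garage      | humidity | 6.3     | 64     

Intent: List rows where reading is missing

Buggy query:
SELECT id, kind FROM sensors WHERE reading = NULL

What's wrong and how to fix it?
Bug: Comparing to NULL with '=' never matches; NULL = NULL is unknown, not true

Fix: Use IS NULL to test for NULL

Corrected query:
SELECT id, kind FROM sensors WHERE reading IS NULL

Result:
id | kind    
---+---------
1  | co2     
3  | pressure
4  | humidity
6  | temp    
7  | pressure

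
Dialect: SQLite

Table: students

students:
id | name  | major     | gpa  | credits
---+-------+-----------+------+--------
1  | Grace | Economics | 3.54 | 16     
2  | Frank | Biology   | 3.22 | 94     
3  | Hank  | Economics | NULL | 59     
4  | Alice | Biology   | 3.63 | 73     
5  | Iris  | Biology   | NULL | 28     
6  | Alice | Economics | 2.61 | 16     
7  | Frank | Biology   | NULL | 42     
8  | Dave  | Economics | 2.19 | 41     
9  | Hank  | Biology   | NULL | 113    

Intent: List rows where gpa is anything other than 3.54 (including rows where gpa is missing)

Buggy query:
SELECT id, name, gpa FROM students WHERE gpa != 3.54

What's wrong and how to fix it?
Bug: Inequality against NULL is unknown, not true; rows with NULL are dropped

Fix: Add an explicit OR gpa IS NULL to include the missing-value rows

Corrected query:
SELECT id, name, gpa FROM students WHERE gpa != 3.54 OR gpa IS NULL

Result:
id | name  | gpa 
---+-------+-----
2  | Frank | 3.22
3  | Hank  | NULL
4  | Alice | 3.63
5  | Iris  | NULL
6  | Alice | 2.61
7  | Frank | NULL
8  | Dave  | 2.19
9  | Hank  | NULL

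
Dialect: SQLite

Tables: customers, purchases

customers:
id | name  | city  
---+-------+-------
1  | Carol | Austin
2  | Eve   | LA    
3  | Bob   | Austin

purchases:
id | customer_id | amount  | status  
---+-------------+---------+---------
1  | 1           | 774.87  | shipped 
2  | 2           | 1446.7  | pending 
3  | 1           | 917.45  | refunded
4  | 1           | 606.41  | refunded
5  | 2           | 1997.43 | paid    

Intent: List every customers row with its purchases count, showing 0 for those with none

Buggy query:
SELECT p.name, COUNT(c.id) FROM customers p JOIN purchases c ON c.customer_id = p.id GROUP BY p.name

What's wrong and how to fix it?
Bug: An inner join excludes parents with zero children

Fix: Switch to LEFT JOIN to retain unmatched parent rows

Corrected query:
SELECT p.name, COUNT(c.id) FROM customers p LEFT JOIN purchases c ON c.customer_id = p.id GROUP BY p.name

Result:
name  | COUNT(c.id)
------+------------
Bob   | 0          
Carol | 3          
Eve   | 2          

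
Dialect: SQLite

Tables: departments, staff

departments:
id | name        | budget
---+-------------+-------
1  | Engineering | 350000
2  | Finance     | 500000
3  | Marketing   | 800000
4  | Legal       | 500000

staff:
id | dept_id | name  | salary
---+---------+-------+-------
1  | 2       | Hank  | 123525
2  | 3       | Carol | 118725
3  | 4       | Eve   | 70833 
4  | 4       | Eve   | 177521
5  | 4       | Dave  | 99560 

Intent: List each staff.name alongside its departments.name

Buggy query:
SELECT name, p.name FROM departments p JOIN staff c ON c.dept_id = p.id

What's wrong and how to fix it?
Bug: 'name' exists in both joined tables, so the database can't tell which one is meant

Fix: Prefix ambiguous columns with the table alias

Corrected query:
SELECT c.name, p.name FROM departments p JOIN staff c ON c.dept_id = p.id

Result:
name  | name     
------+----------
Hank  | Finance  
Carol | Marketing
Eve   | Legal    
Eve   | Legal    
Dave  | Legal    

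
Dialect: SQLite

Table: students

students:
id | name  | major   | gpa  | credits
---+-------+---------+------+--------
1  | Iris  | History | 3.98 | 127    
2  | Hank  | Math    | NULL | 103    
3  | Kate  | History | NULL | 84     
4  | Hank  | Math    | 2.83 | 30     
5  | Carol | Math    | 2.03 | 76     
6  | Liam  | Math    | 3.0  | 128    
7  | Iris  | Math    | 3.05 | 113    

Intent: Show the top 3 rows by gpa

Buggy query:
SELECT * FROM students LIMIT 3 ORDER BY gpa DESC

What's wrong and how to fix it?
Bug: ORDER BY cannot follow LIMIT; LIMIT is the final clause

Fix: Sort with ORDER BY, then apply LIMIT

Corrected query:
SELECT * FROM students ORDER BY gpa DESC LIMIT 3

Result:
id | name | major   | gpa  | credits
---+------+---------+------+--------
1  | Iris | History | 3.98 | 127    
7  | Iris | Math    | 3.05 | 113    
6  | Liam | Math    | 3    | 128    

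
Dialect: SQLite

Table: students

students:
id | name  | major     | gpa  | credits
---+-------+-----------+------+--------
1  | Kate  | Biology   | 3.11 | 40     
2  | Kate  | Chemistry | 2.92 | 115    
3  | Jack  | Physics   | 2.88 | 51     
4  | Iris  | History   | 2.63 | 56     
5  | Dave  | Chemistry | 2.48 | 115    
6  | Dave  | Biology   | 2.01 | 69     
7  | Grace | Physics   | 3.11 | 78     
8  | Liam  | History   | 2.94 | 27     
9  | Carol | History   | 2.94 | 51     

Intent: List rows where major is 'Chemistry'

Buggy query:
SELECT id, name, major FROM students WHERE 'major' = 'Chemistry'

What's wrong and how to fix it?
Bug: Single quotes denote string literals in SQL; the column name is being compared as a constant string

Fix: Reference the column as major without single quotes

Corrected query:
SELECT id, name, major FROM students WHERE major = 'Chemistry'

Result:
id | name | major    
---+------+----------
2  | Kate | Chemistry
5  | Dave | Chemistry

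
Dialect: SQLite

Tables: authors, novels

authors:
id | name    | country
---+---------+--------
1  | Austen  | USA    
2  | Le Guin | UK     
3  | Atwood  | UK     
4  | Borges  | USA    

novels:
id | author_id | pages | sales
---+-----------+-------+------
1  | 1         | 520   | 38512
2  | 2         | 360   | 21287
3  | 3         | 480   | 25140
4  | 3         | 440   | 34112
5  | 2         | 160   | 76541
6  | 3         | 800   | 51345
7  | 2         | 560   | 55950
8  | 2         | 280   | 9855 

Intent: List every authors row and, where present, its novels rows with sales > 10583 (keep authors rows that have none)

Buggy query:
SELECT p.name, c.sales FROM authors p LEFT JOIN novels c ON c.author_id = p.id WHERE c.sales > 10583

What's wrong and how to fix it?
Bug: A WHERE condition on the right-hand table after LEFT JOIN drops unmatched parents

Fix: Put 'c.sales > 10583' in the JOIN's ON clause instead of WHERE

Corrected query:
SELECT p.name, c.sales FROM authors p LEFT JOIN novels c ON c.author_id = p.id AND c.sales > 10583

Result:
name    | sales
--------+------
Austen  | 38512
Le Guin | 21287
Le Guin | 55950
Le Guin | 76541
Atwood  | 25140
Atwood  | 34112
Atwood  | 51345
Borges  | NULL 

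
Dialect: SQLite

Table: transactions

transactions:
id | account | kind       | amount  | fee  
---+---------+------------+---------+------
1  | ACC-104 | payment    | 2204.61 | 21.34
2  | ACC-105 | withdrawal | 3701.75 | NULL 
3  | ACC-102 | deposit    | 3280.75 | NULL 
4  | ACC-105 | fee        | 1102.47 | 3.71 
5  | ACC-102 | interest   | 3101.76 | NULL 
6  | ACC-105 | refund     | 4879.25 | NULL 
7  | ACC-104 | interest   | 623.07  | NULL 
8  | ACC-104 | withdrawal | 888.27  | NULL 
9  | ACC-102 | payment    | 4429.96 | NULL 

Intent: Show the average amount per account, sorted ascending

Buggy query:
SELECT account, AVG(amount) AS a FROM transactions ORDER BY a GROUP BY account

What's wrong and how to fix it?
Bug: GROUP BY must precede ORDER BY

Fix: Reorder: SELECT … FROM … GROUP BY … ORDER BY …

Corrected query:
SELECT account, AVG(amount) AS a FROM transactions GROUP BY account ORDER BY a

Result:
account | a          
--------+------------
ACC-104 | 1238.65    
ACC-105 | 3227.823333
ACC-102 | 3604.156667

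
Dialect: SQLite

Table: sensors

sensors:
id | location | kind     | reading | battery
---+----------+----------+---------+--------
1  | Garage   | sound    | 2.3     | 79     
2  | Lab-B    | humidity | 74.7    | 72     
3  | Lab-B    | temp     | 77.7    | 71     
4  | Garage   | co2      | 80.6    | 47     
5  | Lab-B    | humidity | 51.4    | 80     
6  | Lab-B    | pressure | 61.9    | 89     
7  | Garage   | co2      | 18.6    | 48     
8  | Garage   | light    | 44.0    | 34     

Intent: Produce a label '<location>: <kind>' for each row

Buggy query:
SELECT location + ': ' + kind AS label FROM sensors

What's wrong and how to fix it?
Bug: SQLite uses || for string concatenation; + coerces text to numbers (yielding 0)

Fix: Use the || operator for string concatenation

Corrected query:
SELECT location || ': ' || kind AS label FROM sensors

Result:
label          
---------------
Garage: sound  
Lab-B: humidity
Lab-B: temp    
Garage: co2    
Lab-B: humidity
Lab-B: pressure
Garage: co2    
Garage: light  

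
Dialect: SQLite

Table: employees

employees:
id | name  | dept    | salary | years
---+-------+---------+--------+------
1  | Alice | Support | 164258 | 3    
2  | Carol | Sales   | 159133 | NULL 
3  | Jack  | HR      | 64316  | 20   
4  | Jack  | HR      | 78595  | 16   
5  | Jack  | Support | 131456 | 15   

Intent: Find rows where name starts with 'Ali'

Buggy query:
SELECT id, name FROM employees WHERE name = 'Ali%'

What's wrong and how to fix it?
Bug: Wildcards only work with LIKE; '=' treats '%' as a literal character

Fix: Replace '=' with LIKE so 'Ali%' is treated as a pattern

Corrected query:
SELECT id, name FROM employees WHERE name LIKE 'Ali%'

Result:
id | name 
---+------
1  | Alice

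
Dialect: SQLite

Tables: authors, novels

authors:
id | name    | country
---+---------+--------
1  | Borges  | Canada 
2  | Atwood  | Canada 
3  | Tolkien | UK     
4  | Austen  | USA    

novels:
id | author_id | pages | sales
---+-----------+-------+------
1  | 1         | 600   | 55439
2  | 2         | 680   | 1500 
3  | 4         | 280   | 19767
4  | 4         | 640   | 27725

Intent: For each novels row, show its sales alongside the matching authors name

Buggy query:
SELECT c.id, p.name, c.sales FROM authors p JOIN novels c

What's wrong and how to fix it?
Bug: Missing join condition: each novels row is matched to all authors rows instead of just its own

Fix: Add ON c.author_id = p.id to the JOIN

Corrected query:
SELECT c.id, p.name, c.sales FROM authors p JOIN novels c ON c.author_id = p.id

Result:
id | name   | sales
---+--------+------
1  | Borges | 55439
2  | Atwood | 1500 
3  | Austen | 19767
4  | Austen | 27725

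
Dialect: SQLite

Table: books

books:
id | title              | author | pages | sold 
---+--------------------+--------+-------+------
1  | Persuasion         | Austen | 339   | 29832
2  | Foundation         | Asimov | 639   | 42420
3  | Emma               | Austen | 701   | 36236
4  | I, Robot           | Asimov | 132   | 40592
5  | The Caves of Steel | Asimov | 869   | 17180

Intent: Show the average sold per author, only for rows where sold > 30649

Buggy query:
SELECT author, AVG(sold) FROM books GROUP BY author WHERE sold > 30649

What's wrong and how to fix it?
Bug: WHERE cannot follow GROUP BY

Fix: Move the WHERE clause before GROUP BY

Corrected query:
SELECT author, AVG(sold) FROM books WHERE sold > 30649 GROUP BY author

Result:
author | AVG(sold)
-------+----------
Asimov | 41506    
Austen | 36236    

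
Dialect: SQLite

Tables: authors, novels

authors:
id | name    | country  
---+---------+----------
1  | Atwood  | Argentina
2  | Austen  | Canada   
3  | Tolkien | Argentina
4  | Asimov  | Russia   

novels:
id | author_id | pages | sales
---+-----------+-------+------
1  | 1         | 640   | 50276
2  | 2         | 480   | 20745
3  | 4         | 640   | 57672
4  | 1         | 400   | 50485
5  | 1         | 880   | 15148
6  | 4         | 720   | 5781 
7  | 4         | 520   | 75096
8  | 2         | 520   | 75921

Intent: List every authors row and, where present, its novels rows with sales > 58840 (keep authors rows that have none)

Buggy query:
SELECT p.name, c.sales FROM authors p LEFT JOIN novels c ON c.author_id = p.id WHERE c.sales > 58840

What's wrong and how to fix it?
Bug: Filtering c.sales in WHERE discards the NULL rows produced by LEFT JOIN, turning it into an inner join

Fix: Put 'c.sales > 58840' in the JOIN's ON clause instead of WHERE

Corrected query:
SELECT p.name, c.sales FROM authors p LEFT JOIN novels c ON c.author_id = p.id AND c.sales > 58840

Result:
name    | sales
--------+------
Atwood  | NULL 
Austen  | 75921
Tolkien | NULL 
Asimov  | 75096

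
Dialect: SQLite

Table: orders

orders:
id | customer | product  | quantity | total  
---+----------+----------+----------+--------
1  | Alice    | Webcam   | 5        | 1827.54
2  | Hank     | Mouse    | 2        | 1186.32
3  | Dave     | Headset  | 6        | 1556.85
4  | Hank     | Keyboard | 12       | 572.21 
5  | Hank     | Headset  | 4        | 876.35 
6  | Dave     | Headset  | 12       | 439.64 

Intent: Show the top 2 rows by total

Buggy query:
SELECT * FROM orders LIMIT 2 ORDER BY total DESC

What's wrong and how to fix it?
Bug: LIMIT must come after ORDER BY

Fix: Swap the clauses: ORDER BY first, then LIMIT

Corrected query:
SELECT * FROM orders ORDER BY total DESC LIMIT 2

Result:
id | customer | product | quantity | total  
---+----------+---------+----------+--------
1  | Alice    | Webcam  | 5        | 1827.54
3  | Dave     | Headset | 6        | 1556.85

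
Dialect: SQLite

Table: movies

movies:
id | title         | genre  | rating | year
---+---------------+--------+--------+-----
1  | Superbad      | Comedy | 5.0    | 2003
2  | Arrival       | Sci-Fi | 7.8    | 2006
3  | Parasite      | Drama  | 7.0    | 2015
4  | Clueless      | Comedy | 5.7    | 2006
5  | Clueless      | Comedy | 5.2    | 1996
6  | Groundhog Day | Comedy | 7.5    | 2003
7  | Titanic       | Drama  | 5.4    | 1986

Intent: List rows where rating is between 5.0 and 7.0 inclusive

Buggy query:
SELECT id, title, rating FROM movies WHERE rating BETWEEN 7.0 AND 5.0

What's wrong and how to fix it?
Bug: BETWEEN expects the lower bound first; with 7.0 AND 5.0 the range is empty

Fix: Write BETWEEN 5.0 AND 7.0

Corrected query:
SELECT id, title, rating FROM movies WHERE rating BETWEEN 5.0 AND 7.0

Result:
id | title    | rating
---+----------+-------
1  | Superbad | 5     
3  | Parasite | 7     
4  | Clueless | 5.7   
5  | Clueless | 5.2   
7  | Titanic  | 5.4   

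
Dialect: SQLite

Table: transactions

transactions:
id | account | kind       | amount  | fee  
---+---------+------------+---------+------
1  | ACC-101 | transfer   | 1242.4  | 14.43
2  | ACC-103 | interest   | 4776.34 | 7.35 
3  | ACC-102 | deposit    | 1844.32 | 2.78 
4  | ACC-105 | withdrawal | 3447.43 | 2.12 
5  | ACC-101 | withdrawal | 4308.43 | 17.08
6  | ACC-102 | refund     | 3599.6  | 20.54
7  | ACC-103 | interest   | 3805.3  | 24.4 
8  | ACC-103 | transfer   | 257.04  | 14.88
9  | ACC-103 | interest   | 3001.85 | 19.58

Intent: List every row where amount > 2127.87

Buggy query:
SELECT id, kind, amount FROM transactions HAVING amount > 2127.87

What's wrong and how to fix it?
Bug: This is a non-aggregate query (no GROUP BY, no aggregates), so in SQLite the HAVING clause is invalid here; a row-level condition belongs in WHERE

Fix: Use WHERE for row-level filtering

Corrected query:
SELECT id, kind, amount FROM transactions WHERE amount > 2127.87

Result:
id | kind       | amount 
---+------------+--------
2  | interest   | 4776.34
4  | withdrawal | 3447.43
5  | withdrawal | 4308.43
6  | refund     | 3599.6 
7  | interest   | 3805.3 
9  | interest   | 3001.85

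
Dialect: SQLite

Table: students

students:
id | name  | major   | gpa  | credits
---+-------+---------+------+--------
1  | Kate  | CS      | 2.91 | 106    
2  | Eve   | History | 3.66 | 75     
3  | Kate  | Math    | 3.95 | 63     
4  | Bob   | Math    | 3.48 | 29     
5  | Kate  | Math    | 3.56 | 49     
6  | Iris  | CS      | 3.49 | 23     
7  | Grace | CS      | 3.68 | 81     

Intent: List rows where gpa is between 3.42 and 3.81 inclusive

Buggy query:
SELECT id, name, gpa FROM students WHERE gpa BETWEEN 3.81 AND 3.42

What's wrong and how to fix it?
Bug: BETWEEN expects the lower bound first; with 3.81 AND 3.42 the range is empty

Fix: Swap the bounds so the smaller value comes first

Corrected query:
SELECT id, name, gpa FROM students WHERE gpa BETWEEN 3.42 AND 3.81

Result:
id | name  | gpa 
---+-------+-----
2  | Eve   | 3.66
4  | Bob   | 3.48
5  | Kate  | 3.56
6  | Iris  | 3.49
7  | Grace | 3.68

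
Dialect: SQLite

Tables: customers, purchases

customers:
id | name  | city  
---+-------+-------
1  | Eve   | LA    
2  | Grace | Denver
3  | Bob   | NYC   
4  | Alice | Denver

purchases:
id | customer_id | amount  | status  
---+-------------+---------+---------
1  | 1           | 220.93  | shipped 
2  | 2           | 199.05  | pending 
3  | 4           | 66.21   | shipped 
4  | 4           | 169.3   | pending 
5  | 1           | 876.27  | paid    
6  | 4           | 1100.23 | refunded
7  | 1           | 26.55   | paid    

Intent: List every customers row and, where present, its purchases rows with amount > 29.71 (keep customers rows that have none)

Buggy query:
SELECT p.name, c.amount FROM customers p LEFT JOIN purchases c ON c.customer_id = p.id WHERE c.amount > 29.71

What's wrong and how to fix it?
Bug: A WHERE condition on the right-hand table after LEFT JOIN drops unmatched parents

Fix: Move the right-table condition into the ON clause so unmatched parents are kept

Corrected query:
SELECT p.name, c.amount FROM customers p LEFT JOIN purchases c ON c.customer_id = p.id AND c.amount > 29.71

Result:
name  | amount 
------+--------
Eve   | 220.93 
Eve   | 876.27 
Grace | 199.05 
Bob   | NULL   
Alice | 66.21  
Alice | 169.3  
Alice | 1100.23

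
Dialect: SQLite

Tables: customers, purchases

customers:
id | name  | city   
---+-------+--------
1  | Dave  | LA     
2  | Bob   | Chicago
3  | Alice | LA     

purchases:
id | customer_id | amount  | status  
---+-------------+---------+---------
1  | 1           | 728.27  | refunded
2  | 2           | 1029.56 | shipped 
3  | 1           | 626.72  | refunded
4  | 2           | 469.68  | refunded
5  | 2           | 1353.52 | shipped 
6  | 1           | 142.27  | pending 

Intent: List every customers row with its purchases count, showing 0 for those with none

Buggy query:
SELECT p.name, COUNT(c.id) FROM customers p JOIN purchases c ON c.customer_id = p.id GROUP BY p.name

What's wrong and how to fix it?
Bug: An inner join excludes parents with zero children

Fix: Use LEFT JOIN so parents without children still appear (COUNT(c.id) gives 0)

Corrected query:
SELECT p.name, COUNT(c.id) FROM customers p LEFT JOIN purchases c ON c.customer_id = p.id GROUP BY p.name

Result:
name  | COUNT(c.id)
------+------------
Alice | 0          
Bob   | 3          
Dave  | 3          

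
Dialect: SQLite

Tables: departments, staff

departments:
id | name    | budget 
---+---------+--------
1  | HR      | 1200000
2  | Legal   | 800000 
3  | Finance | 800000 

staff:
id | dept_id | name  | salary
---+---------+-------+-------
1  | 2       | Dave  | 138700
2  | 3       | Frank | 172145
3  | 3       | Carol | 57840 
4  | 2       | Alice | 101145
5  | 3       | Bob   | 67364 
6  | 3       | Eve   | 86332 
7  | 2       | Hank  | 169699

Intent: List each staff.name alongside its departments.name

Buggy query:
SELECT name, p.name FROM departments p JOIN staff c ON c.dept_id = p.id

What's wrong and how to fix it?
Bug: 'name' exists in both joined tables, so the database can't tell which one is meant

Fix: Prefix ambiguous columns with the table alias

Corrected query:
SELECT c.name, p.name FROM departments p JOIN staff c ON c.dept_id = p.id

Result:
name  | name   
------+--------
Dave  | Legal  
Frank | Finance
Carol | Finance
Alice | Legal  
Bob   | Finance
Eve   | Finance
Hank  | Legal  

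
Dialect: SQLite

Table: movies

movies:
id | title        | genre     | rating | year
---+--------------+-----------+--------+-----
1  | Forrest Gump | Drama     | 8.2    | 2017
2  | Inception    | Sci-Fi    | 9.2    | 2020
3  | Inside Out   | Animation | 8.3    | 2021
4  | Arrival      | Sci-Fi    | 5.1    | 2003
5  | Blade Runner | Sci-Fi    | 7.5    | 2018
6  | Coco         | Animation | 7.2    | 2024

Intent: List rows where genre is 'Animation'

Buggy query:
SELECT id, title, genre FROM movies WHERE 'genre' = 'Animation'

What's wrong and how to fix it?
Bug: 'genre' in single quotes is a string literal, not the column; the comparison is literal-vs-literal and never true

Fix: Remove the quotes around the column name (or use double quotes for an identifier)

Corrected query:
SELECT id, title, genre FROM movies WHERE genre = 'Animation'

Result:
id | title      | genre    
---+------------+----------
3  | Inside Out | Animation
6  | Coco       | Animation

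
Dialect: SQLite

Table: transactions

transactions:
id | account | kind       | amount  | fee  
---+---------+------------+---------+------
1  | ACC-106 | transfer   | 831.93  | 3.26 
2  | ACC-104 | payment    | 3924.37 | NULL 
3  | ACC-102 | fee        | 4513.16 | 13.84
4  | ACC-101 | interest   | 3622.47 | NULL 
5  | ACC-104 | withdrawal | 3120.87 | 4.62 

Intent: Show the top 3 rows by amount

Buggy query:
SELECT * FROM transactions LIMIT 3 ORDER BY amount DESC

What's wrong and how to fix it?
Bug: ORDER BY cannot follow LIMIT; LIMIT is the final clause

Fix: Sort with ORDER BY, then apply LIMIT

Corrected query:
SELECT * FROM transactions ORDER BY amount DESC LIMIT 3

Result:
id | account | kind     | amount  | fee  
---+---------+----------+---------+------
3  | ACC-102 | fee      | 4513.16 | 13.84
2  | ACC-104 | payment  | 3924.37 | NULL 
4  | ACC-101 | interest | 3622.47 | NULL 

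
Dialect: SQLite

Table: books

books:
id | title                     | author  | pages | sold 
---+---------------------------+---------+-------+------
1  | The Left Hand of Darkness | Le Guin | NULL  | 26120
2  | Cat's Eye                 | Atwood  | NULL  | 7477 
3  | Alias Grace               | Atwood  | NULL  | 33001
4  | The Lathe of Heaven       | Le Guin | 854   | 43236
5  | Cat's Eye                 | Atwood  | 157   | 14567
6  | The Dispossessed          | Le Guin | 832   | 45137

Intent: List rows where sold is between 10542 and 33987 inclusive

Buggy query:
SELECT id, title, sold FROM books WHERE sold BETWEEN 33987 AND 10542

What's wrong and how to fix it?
Bug: BETWEEN expects the lower bound first; with 33987 AND 10542 the range is empty

Fix: Write BETWEEN 10542 AND 33987

Corrected query:
SELECT id, title, sold FROM books WHERE sold BETWEEN 10542 AND 33987

Result:
id | title                     | sold 
---+---------------------------+------
1  | The Left Hand of Darkness | 26120
3  | Alias Grace               | 33001
5  | Cat's Eye                 | 14567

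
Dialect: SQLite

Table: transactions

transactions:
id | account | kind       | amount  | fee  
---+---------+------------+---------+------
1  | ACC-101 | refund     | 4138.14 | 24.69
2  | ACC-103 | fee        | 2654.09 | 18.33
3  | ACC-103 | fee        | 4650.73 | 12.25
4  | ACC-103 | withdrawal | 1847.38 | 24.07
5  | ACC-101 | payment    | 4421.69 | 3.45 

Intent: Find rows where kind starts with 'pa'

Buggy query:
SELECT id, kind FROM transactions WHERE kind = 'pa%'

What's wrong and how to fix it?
Bug: Wildcards only work with LIKE; '=' treats '%' as a literal character

Fix: Use LIKE for wildcard pattern matching

Corrected query:
SELECT id, kind FROM transactions WHERE kind LIKE 'pa%'

Result:
id | kind   
---+--------
5  | payment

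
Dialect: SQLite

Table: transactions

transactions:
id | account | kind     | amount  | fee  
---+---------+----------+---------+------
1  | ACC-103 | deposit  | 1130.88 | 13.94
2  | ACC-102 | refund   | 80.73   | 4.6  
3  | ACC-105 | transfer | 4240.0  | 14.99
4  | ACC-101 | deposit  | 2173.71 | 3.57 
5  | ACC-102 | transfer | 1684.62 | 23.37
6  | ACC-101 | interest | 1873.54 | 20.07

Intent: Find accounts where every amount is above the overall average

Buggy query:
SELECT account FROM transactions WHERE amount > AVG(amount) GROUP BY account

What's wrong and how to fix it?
Bug: WHERE evaluates per row before aggregation, so AVG() is unavailable

Fix: Use a subquery for AVG and a HAVING MIN(...) filter so the condition holds for every row in the group

Corrected query:
SELECT account FROM transactions GROUP BY account HAVING MIN(amount) > (SELECT AVG(amount) FROM transactions)

Result:
account
-------
ACC-101
ACC-105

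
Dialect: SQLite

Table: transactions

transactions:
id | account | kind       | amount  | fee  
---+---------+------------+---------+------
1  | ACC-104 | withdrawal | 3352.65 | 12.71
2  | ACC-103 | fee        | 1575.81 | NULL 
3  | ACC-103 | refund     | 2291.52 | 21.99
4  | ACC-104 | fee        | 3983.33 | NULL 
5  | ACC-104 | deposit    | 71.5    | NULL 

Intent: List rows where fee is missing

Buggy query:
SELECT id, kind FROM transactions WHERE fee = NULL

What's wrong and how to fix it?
Bug: Comparing to NULL with '=' never matches; NULL = NULL is unknown, not true

Fix: Use IS NULL to test for NULL

Corrected query:
SELECT id, kind FROM transactions WHERE fee IS NULL

Result:
id | kind   
---+--------
2  | fee    
4  | fee    
5  | deposit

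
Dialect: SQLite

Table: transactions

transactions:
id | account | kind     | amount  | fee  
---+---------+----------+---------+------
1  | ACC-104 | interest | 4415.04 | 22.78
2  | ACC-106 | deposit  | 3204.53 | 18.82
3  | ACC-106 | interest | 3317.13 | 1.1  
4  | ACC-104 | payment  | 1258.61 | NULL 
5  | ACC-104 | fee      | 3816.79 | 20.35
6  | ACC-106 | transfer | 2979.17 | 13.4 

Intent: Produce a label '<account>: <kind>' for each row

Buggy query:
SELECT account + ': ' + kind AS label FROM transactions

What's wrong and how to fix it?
Bug: SQLite uses || for string concatenation; + coerces text to numbers (yielding 0)

Fix: Replace + with || to concatenate text

Corrected query:
SELECT account || ': ' || kind AS label FROM transactions

Result:
label            
-----------------
ACC-104: interest
ACC-106: deposit 
ACC-106: interest
ACC-104: payment 
ACC-104: fee     
ACC-106: transfer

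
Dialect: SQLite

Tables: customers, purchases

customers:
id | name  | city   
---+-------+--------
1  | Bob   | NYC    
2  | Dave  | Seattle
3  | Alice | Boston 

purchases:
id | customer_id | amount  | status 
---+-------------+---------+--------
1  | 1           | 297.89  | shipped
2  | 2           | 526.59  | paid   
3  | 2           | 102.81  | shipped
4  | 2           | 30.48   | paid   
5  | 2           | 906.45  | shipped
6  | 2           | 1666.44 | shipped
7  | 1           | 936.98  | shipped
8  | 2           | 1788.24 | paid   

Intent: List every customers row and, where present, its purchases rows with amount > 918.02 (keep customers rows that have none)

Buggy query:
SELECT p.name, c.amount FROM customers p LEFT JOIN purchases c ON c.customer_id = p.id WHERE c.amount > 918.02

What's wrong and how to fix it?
Bug: Filtering c.amount in WHERE discards the NULL rows produced by LEFT JOIN, turning it into an inner join

Fix: Move the right-table condition into the ON clause so unmatched parents are kept

Corrected query:
SELECT p.name, c.amount FROM customers p LEFT JOIN purchases c ON c.customer_id = p.id AND c.amount > 918.02

Result:
name  | amount 
------+--------
Bob   | 936.98 
Dave  | 1666.44
Dave  | 1788.24
Alice | NULL   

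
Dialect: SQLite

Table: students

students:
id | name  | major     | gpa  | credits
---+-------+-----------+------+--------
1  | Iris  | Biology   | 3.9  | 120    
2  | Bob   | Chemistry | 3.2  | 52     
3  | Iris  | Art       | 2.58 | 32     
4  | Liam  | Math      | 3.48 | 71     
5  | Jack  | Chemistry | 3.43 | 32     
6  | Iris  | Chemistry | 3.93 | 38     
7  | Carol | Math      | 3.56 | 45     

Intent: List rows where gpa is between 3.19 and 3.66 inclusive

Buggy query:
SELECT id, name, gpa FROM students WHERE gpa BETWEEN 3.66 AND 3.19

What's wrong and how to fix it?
Bug: BETWEEN expects the lower bound first; with 3.66 AND 3.19 the range is empty

Fix: Swap the bounds so the smaller value comes first

Corrected query:
SELECT id, name, gpa FROM students WHERE gpa BETWEEN 3.19 AND 3.66

Result:
id | name  | gpa 
---+-------+-----
2  | Bob   | 3.2 
4  | Liam  | 3.48
5  | Jack  | 3.43
7  | Carol | 3.56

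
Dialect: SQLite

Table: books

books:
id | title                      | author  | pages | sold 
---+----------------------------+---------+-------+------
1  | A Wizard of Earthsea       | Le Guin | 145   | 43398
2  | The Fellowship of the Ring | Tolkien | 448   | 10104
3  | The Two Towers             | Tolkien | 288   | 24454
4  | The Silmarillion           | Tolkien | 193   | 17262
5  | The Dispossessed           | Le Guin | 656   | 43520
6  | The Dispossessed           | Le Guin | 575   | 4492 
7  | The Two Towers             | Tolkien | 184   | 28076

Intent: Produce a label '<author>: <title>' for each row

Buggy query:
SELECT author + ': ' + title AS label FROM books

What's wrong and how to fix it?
Bug: SQLite uses || for string concatenation; + coerces text to numbers (yielding 0)

Fix: Use the || operator for string concatenation

Corrected query:
SELECT author || ': ' || title AS label FROM books

Result:
label                              
-----------------------------------
Le Guin: A Wizard of Earthsea      
Tolkien: The Fellowship of the Ring
Tolkien: The Two Towers            
Tolkien: The Silmarillion          
Le Guin: The Dispossessed          
Le Guin: The Dispossessed          
Tolkien: The Two Towers            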